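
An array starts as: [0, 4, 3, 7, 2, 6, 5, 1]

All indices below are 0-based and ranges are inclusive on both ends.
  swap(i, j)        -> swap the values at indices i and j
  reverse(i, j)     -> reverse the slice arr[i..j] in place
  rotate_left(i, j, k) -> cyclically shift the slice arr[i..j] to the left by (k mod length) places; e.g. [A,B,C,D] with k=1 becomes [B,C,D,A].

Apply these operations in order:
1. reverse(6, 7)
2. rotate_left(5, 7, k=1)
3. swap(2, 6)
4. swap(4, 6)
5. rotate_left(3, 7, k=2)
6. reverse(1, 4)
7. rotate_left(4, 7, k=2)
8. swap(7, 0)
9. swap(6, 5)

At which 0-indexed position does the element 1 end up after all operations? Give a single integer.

After 1 (reverse(6, 7)): [0, 4, 3, 7, 2, 6, 1, 5]
After 2 (rotate_left(5, 7, k=1)): [0, 4, 3, 7, 2, 1, 5, 6]
After 3 (swap(2, 6)): [0, 4, 5, 7, 2, 1, 3, 6]
After 4 (swap(4, 6)): [0, 4, 5, 7, 3, 1, 2, 6]
After 5 (rotate_left(3, 7, k=2)): [0, 4, 5, 1, 2, 6, 7, 3]
After 6 (reverse(1, 4)): [0, 2, 1, 5, 4, 6, 7, 3]
After 7 (rotate_left(4, 7, k=2)): [0, 2, 1, 5, 7, 3, 4, 6]
After 8 (swap(7, 0)): [6, 2, 1, 5, 7, 3, 4, 0]
After 9 (swap(6, 5)): [6, 2, 1, 5, 7, 4, 3, 0]

Answer: 2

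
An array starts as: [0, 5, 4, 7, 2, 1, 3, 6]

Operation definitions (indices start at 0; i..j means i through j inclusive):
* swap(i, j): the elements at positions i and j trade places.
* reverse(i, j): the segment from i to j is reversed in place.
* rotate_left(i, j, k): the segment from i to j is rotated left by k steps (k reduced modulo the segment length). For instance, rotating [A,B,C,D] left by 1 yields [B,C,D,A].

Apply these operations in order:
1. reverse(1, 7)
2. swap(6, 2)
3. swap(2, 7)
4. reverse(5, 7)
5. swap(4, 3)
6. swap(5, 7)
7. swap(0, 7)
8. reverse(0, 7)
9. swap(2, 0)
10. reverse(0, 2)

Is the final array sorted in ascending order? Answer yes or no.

Answer: no

Derivation:
After 1 (reverse(1, 7)): [0, 6, 3, 1, 2, 7, 4, 5]
After 2 (swap(6, 2)): [0, 6, 4, 1, 2, 7, 3, 5]
After 3 (swap(2, 7)): [0, 6, 5, 1, 2, 7, 3, 4]
After 4 (reverse(5, 7)): [0, 6, 5, 1, 2, 4, 3, 7]
After 5 (swap(4, 3)): [0, 6, 5, 2, 1, 4, 3, 7]
After 6 (swap(5, 7)): [0, 6, 5, 2, 1, 7, 3, 4]
After 7 (swap(0, 7)): [4, 6, 5, 2, 1, 7, 3, 0]
After 8 (reverse(0, 7)): [0, 3, 7, 1, 2, 5, 6, 4]
After 9 (swap(2, 0)): [7, 3, 0, 1, 2, 5, 6, 4]
After 10 (reverse(0, 2)): [0, 3, 7, 1, 2, 5, 6, 4]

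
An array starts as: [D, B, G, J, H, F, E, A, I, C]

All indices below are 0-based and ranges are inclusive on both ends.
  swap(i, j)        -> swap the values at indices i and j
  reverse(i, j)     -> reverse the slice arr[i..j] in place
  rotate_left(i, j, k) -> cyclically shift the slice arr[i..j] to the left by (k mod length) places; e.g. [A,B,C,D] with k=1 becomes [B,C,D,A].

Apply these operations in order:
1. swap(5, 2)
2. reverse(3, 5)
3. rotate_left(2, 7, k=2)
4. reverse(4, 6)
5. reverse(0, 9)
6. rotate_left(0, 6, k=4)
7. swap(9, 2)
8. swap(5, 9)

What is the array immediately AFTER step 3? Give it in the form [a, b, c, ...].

After 1 (swap(5, 2)): [D, B, F, J, H, G, E, A, I, C]
After 2 (reverse(3, 5)): [D, B, F, G, H, J, E, A, I, C]
After 3 (rotate_left(2, 7, k=2)): [D, B, H, J, E, A, F, G, I, C]

Answer: [D, B, H, J, E, A, F, G, I, C]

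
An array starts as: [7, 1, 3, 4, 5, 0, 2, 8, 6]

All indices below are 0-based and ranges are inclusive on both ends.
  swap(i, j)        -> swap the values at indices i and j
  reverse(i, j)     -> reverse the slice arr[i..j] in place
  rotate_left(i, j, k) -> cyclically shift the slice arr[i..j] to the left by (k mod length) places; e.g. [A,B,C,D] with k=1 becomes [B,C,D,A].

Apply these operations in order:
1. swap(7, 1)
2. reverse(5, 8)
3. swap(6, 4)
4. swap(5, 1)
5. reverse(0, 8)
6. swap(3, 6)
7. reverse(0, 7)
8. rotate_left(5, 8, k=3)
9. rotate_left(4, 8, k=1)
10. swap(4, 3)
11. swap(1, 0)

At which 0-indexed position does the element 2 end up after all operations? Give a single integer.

After 1 (swap(7, 1)): [7, 8, 3, 4, 5, 0, 2, 1, 6]
After 2 (reverse(5, 8)): [7, 8, 3, 4, 5, 6, 1, 2, 0]
After 3 (swap(6, 4)): [7, 8, 3, 4, 1, 6, 5, 2, 0]
After 4 (swap(5, 1)): [7, 6, 3, 4, 1, 8, 5, 2, 0]
After 5 (reverse(0, 8)): [0, 2, 5, 8, 1, 4, 3, 6, 7]
After 6 (swap(3, 6)): [0, 2, 5, 3, 1, 4, 8, 6, 7]
After 7 (reverse(0, 7)): [6, 8, 4, 1, 3, 5, 2, 0, 7]
After 8 (rotate_left(5, 8, k=3)): [6, 8, 4, 1, 3, 7, 5, 2, 0]
After 9 (rotate_left(4, 8, k=1)): [6, 8, 4, 1, 7, 5, 2, 0, 3]
After 10 (swap(4, 3)): [6, 8, 4, 7, 1, 5, 2, 0, 3]
After 11 (swap(1, 0)): [8, 6, 4, 7, 1, 5, 2, 0, 3]

Answer: 6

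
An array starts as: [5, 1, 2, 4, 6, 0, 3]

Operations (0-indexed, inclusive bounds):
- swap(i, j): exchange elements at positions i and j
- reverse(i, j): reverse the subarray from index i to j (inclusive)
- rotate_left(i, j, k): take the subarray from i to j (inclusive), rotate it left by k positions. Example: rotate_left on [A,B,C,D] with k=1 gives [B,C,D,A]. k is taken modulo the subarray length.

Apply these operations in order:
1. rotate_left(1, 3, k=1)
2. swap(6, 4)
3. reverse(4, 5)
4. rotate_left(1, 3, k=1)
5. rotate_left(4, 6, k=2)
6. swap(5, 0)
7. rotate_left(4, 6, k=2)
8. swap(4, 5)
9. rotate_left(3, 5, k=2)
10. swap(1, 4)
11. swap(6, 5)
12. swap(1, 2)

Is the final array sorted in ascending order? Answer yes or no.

After 1 (rotate_left(1, 3, k=1)): [5, 2, 4, 1, 6, 0, 3]
After 2 (swap(6, 4)): [5, 2, 4, 1, 3, 0, 6]
After 3 (reverse(4, 5)): [5, 2, 4, 1, 0, 3, 6]
After 4 (rotate_left(1, 3, k=1)): [5, 4, 1, 2, 0, 3, 6]
After 5 (rotate_left(4, 6, k=2)): [5, 4, 1, 2, 6, 0, 3]
After 6 (swap(5, 0)): [0, 4, 1, 2, 6, 5, 3]
After 7 (rotate_left(4, 6, k=2)): [0, 4, 1, 2, 3, 6, 5]
After 8 (swap(4, 5)): [0, 4, 1, 2, 6, 3, 5]
After 9 (rotate_left(3, 5, k=2)): [0, 4, 1, 3, 2, 6, 5]
After 10 (swap(1, 4)): [0, 2, 1, 3, 4, 6, 5]
After 11 (swap(6, 5)): [0, 2, 1, 3, 4, 5, 6]
After 12 (swap(1, 2)): [0, 1, 2, 3, 4, 5, 6]

Answer: yes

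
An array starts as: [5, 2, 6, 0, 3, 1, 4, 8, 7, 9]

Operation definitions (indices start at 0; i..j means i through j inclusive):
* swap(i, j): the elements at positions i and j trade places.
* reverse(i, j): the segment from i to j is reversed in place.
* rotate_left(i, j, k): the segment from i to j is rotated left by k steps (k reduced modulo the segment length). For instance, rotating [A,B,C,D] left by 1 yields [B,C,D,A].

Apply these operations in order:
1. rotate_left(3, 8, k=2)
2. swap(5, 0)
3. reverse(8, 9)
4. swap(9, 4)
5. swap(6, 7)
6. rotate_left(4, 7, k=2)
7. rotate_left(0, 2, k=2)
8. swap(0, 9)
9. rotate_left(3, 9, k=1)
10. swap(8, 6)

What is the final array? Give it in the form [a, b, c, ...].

Answer: [4, 8, 2, 0, 7, 3, 6, 9, 5, 1]

Derivation:
After 1 (rotate_left(3, 8, k=2)): [5, 2, 6, 1, 4, 8, 7, 0, 3, 9]
After 2 (swap(5, 0)): [8, 2, 6, 1, 4, 5, 7, 0, 3, 9]
After 3 (reverse(8, 9)): [8, 2, 6, 1, 4, 5, 7, 0, 9, 3]
After 4 (swap(9, 4)): [8, 2, 6, 1, 3, 5, 7, 0, 9, 4]
After 5 (swap(6, 7)): [8, 2, 6, 1, 3, 5, 0, 7, 9, 4]
After 6 (rotate_left(4, 7, k=2)): [8, 2, 6, 1, 0, 7, 3, 5, 9, 4]
After 7 (rotate_left(0, 2, k=2)): [6, 8, 2, 1, 0, 7, 3, 5, 9, 4]
After 8 (swap(0, 9)): [4, 8, 2, 1, 0, 7, 3, 5, 9, 6]
After 9 (rotate_left(3, 9, k=1)): [4, 8, 2, 0, 7, 3, 5, 9, 6, 1]
After 10 (swap(8, 6)): [4, 8, 2, 0, 7, 3, 6, 9, 5, 1]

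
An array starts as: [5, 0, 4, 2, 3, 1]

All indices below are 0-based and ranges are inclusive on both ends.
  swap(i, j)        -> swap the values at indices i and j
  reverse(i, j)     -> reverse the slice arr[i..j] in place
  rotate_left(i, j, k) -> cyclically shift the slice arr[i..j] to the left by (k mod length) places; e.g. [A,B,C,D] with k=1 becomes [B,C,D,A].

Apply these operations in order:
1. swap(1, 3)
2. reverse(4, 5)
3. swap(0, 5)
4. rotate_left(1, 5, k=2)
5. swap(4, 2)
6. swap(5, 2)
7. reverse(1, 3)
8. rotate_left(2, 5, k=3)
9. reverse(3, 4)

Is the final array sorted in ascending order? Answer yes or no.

Answer: no

Derivation:
After 1 (swap(1, 3)): [5, 2, 4, 0, 3, 1]
After 2 (reverse(4, 5)): [5, 2, 4, 0, 1, 3]
After 3 (swap(0, 5)): [3, 2, 4, 0, 1, 5]
After 4 (rotate_left(1, 5, k=2)): [3, 0, 1, 5, 2, 4]
After 5 (swap(4, 2)): [3, 0, 2, 5, 1, 4]
After 6 (swap(5, 2)): [3, 0, 4, 5, 1, 2]
After 7 (reverse(1, 3)): [3, 5, 4, 0, 1, 2]
After 8 (rotate_left(2, 5, k=3)): [3, 5, 2, 4, 0, 1]
After 9 (reverse(3, 4)): [3, 5, 2, 0, 4, 1]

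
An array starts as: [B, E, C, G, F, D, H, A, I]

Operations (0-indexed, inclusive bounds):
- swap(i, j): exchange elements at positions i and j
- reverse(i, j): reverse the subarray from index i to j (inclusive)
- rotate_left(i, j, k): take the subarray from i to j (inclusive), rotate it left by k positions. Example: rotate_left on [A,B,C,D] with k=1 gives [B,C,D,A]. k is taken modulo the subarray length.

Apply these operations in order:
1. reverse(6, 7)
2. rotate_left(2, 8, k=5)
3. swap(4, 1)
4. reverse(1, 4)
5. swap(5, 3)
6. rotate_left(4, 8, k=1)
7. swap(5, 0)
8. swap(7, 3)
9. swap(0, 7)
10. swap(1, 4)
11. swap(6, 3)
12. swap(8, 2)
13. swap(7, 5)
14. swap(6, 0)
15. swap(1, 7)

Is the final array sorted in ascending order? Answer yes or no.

Answer: yes

Derivation:
After 1 (reverse(6, 7)): [B, E, C, G, F, D, A, H, I]
After 2 (rotate_left(2, 8, k=5)): [B, E, H, I, C, G, F, D, A]
After 3 (swap(4, 1)): [B, C, H, I, E, G, F, D, A]
After 4 (reverse(1, 4)): [B, E, I, H, C, G, F, D, A]
After 5 (swap(5, 3)): [B, E, I, G, C, H, F, D, A]
After 6 (rotate_left(4, 8, k=1)): [B, E, I, G, H, F, D, A, C]
After 7 (swap(5, 0)): [F, E, I, G, H, B, D, A, C]
After 8 (swap(7, 3)): [F, E, I, A, H, B, D, G, C]
After 9 (swap(0, 7)): [G, E, I, A, H, B, D, F, C]
After 10 (swap(1, 4)): [G, H, I, A, E, B, D, F, C]
After 11 (swap(6, 3)): [G, H, I, D, E, B, A, F, C]
After 12 (swap(8, 2)): [G, H, C, D, E, B, A, F, I]
After 13 (swap(7, 5)): [G, H, C, D, E, F, A, B, I]
After 14 (swap(6, 0)): [A, H, C, D, E, F, G, B, I]
After 15 (swap(1, 7)): [A, B, C, D, E, F, G, H, I]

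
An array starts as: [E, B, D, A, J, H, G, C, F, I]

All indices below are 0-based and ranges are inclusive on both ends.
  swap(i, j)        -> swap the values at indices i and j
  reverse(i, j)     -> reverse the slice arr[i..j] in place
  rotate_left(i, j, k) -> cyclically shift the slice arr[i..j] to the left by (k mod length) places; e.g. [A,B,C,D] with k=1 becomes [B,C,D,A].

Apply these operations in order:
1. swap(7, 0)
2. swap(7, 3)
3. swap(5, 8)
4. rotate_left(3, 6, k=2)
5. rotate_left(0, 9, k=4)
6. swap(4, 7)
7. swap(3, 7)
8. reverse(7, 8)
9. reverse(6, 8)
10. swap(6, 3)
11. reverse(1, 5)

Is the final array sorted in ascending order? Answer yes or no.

Answer: no

Derivation:
After 1 (swap(7, 0)): [C, B, D, A, J, H, G, E, F, I]
After 2 (swap(7, 3)): [C, B, D, E, J, H, G, A, F, I]
After 3 (swap(5, 8)): [C, B, D, E, J, F, G, A, H, I]
After 4 (rotate_left(3, 6, k=2)): [C, B, D, F, G, E, J, A, H, I]
After 5 (rotate_left(0, 9, k=4)): [G, E, J, A, H, I, C, B, D, F]
After 6 (swap(4, 7)): [G, E, J, A, B, I, C, H, D, F]
After 7 (swap(3, 7)): [G, E, J, H, B, I, C, A, D, F]
After 8 (reverse(7, 8)): [G, E, J, H, B, I, C, D, A, F]
After 9 (reverse(6, 8)): [G, E, J, H, B, I, A, D, C, F]
After 10 (swap(6, 3)): [G, E, J, A, B, I, H, D, C, F]
After 11 (reverse(1, 5)): [G, I, B, A, J, E, H, D, C, F]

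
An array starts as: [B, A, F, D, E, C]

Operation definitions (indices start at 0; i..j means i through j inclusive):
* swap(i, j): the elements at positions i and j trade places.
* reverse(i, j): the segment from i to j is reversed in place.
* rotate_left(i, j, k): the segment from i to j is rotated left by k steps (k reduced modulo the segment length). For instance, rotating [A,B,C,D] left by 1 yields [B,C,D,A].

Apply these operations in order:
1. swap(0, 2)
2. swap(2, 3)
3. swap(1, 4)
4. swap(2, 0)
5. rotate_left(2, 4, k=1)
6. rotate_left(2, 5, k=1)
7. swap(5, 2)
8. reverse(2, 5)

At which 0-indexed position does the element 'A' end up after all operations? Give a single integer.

After 1 (swap(0, 2)): [F, A, B, D, E, C]
After 2 (swap(2, 3)): [F, A, D, B, E, C]
After 3 (swap(1, 4)): [F, E, D, B, A, C]
After 4 (swap(2, 0)): [D, E, F, B, A, C]
After 5 (rotate_left(2, 4, k=1)): [D, E, B, A, F, C]
After 6 (rotate_left(2, 5, k=1)): [D, E, A, F, C, B]
After 7 (swap(5, 2)): [D, E, B, F, C, A]
After 8 (reverse(2, 5)): [D, E, A, C, F, B]

Answer: 2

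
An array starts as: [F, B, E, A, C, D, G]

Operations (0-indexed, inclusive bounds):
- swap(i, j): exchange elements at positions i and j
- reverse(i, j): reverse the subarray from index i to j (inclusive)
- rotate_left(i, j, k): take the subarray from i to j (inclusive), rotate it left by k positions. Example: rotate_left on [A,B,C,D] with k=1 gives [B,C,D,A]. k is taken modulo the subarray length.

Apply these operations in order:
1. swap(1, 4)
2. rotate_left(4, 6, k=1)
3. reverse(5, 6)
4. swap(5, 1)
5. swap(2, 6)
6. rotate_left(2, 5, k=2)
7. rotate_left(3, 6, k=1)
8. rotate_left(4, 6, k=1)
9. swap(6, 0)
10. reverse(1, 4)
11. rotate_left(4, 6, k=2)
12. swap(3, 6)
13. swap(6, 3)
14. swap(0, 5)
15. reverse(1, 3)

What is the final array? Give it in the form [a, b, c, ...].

Answer: [B, D, G, E, F, A, C]

Derivation:
After 1 (swap(1, 4)): [F, C, E, A, B, D, G]
After 2 (rotate_left(4, 6, k=1)): [F, C, E, A, D, G, B]
After 3 (reverse(5, 6)): [F, C, E, A, D, B, G]
After 4 (swap(5, 1)): [F, B, E, A, D, C, G]
After 5 (swap(2, 6)): [F, B, G, A, D, C, E]
After 6 (rotate_left(2, 5, k=2)): [F, B, D, C, G, A, E]
After 7 (rotate_left(3, 6, k=1)): [F, B, D, G, A, E, C]
After 8 (rotate_left(4, 6, k=1)): [F, B, D, G, E, C, A]
After 9 (swap(6, 0)): [A, B, D, G, E, C, F]
After 10 (reverse(1, 4)): [A, E, G, D, B, C, F]
After 11 (rotate_left(4, 6, k=2)): [A, E, G, D, F, B, C]
After 12 (swap(3, 6)): [A, E, G, C, F, B, D]
After 13 (swap(6, 3)): [A, E, G, D, F, B, C]
After 14 (swap(0, 5)): [B, E, G, D, F, A, C]
After 15 (reverse(1, 3)): [B, D, G, E, F, A, C]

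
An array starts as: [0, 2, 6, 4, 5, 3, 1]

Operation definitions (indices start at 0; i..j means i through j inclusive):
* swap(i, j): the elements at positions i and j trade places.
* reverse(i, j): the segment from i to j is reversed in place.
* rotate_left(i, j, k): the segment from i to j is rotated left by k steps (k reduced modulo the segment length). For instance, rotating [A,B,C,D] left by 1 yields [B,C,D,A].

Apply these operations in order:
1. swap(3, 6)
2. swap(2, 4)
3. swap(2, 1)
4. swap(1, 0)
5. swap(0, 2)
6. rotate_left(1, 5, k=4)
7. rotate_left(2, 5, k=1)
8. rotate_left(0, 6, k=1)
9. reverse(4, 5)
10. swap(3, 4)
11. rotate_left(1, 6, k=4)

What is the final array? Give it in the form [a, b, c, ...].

Answer: [3, 0, 2, 5, 1, 4, 6]

Derivation:
After 1 (swap(3, 6)): [0, 2, 6, 1, 5, 3, 4]
After 2 (swap(2, 4)): [0, 2, 5, 1, 6, 3, 4]
After 3 (swap(2, 1)): [0, 5, 2, 1, 6, 3, 4]
After 4 (swap(1, 0)): [5, 0, 2, 1, 6, 3, 4]
After 5 (swap(0, 2)): [2, 0, 5, 1, 6, 3, 4]
After 6 (rotate_left(1, 5, k=4)): [2, 3, 0, 5, 1, 6, 4]
After 7 (rotate_left(2, 5, k=1)): [2, 3, 5, 1, 6, 0, 4]
After 8 (rotate_left(0, 6, k=1)): [3, 5, 1, 6, 0, 4, 2]
After 9 (reverse(4, 5)): [3, 5, 1, 6, 4, 0, 2]
After 10 (swap(3, 4)): [3, 5, 1, 4, 6, 0, 2]
After 11 (rotate_left(1, 6, k=4)): [3, 0, 2, 5, 1, 4, 6]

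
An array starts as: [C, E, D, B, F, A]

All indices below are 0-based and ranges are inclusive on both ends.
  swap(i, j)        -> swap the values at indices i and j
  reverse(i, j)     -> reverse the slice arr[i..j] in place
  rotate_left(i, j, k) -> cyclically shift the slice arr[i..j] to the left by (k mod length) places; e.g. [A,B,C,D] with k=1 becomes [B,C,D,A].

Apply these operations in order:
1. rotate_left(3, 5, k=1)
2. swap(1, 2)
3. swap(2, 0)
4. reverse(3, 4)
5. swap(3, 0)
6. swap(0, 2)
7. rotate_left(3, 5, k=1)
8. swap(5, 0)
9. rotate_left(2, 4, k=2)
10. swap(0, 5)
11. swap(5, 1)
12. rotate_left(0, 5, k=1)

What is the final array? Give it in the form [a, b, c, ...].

After 1 (rotate_left(3, 5, k=1)): [C, E, D, F, A, B]
After 2 (swap(1, 2)): [C, D, E, F, A, B]
After 3 (swap(2, 0)): [E, D, C, F, A, B]
After 4 (reverse(3, 4)): [E, D, C, A, F, B]
After 5 (swap(3, 0)): [A, D, C, E, F, B]
After 6 (swap(0, 2)): [C, D, A, E, F, B]
After 7 (rotate_left(3, 5, k=1)): [C, D, A, F, B, E]
After 8 (swap(5, 0)): [E, D, A, F, B, C]
After 9 (rotate_left(2, 4, k=2)): [E, D, B, A, F, C]
After 10 (swap(0, 5)): [C, D, B, A, F, E]
After 11 (swap(5, 1)): [C, E, B, A, F, D]
After 12 (rotate_left(0, 5, k=1)): [E, B, A, F, D, C]

Answer: [E, B, A, F, D, C]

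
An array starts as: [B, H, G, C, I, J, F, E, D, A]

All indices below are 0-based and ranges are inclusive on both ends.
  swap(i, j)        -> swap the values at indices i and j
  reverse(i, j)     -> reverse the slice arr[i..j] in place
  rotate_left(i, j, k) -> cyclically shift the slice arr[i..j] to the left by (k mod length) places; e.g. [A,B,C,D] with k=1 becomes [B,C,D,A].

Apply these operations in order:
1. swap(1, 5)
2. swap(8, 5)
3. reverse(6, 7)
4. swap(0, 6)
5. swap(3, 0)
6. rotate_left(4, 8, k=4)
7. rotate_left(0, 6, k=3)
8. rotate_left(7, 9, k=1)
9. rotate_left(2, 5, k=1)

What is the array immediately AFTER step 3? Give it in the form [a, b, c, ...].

After 1 (swap(1, 5)): [B, J, G, C, I, H, F, E, D, A]
After 2 (swap(8, 5)): [B, J, G, C, I, D, F, E, H, A]
After 3 (reverse(6, 7)): [B, J, G, C, I, D, E, F, H, A]

Answer: [B, J, G, C, I, D, E, F, H, A]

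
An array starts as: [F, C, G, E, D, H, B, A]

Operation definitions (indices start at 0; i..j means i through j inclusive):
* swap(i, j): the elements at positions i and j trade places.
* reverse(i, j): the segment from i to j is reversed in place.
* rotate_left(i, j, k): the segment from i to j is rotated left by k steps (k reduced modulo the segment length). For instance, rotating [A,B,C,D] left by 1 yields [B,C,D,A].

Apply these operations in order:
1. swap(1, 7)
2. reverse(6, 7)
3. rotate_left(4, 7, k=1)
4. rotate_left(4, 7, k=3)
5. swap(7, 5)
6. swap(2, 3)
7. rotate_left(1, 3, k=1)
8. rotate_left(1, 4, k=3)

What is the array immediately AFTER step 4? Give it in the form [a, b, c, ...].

Answer: [F, A, G, E, D, H, C, B]

Derivation:
After 1 (swap(1, 7)): [F, A, G, E, D, H, B, C]
After 2 (reverse(6, 7)): [F, A, G, E, D, H, C, B]
After 3 (rotate_left(4, 7, k=1)): [F, A, G, E, H, C, B, D]
After 4 (rotate_left(4, 7, k=3)): [F, A, G, E, D, H, C, B]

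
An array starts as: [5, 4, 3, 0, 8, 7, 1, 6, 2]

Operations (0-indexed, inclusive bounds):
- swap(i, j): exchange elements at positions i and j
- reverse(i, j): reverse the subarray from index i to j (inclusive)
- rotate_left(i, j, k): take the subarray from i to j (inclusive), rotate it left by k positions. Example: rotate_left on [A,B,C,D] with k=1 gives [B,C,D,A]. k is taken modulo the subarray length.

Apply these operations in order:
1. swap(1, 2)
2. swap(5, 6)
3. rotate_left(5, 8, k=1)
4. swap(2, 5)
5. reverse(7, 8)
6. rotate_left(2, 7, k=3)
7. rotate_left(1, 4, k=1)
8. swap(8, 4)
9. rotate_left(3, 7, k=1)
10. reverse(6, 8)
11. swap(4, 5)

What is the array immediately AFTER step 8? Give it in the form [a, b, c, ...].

After 1 (swap(1, 2)): [5, 3, 4, 0, 8, 7, 1, 6, 2]
After 2 (swap(5, 6)): [5, 3, 4, 0, 8, 1, 7, 6, 2]
After 3 (rotate_left(5, 8, k=1)): [5, 3, 4, 0, 8, 7, 6, 2, 1]
After 4 (swap(2, 5)): [5, 3, 7, 0, 8, 4, 6, 2, 1]
After 5 (reverse(7, 8)): [5, 3, 7, 0, 8, 4, 6, 1, 2]
After 6 (rotate_left(2, 7, k=3)): [5, 3, 4, 6, 1, 7, 0, 8, 2]
After 7 (rotate_left(1, 4, k=1)): [5, 4, 6, 1, 3, 7, 0, 8, 2]
After 8 (swap(8, 4)): [5, 4, 6, 1, 2, 7, 0, 8, 3]

Answer: [5, 4, 6, 1, 2, 7, 0, 8, 3]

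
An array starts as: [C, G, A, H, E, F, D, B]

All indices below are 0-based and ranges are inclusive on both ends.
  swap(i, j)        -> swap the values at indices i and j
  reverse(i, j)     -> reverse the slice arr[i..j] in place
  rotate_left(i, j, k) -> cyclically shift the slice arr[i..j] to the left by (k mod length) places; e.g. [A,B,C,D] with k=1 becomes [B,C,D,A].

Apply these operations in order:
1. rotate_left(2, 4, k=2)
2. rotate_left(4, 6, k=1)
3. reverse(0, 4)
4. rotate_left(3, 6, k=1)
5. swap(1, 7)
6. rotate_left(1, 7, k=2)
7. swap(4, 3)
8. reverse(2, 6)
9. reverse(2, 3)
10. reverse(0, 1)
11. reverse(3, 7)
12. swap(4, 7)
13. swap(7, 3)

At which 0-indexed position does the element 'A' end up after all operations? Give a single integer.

Answer: 2

Derivation:
After 1 (rotate_left(2, 4, k=2)): [C, G, E, A, H, F, D, B]
After 2 (rotate_left(4, 6, k=1)): [C, G, E, A, F, D, H, B]
After 3 (reverse(0, 4)): [F, A, E, G, C, D, H, B]
After 4 (rotate_left(3, 6, k=1)): [F, A, E, C, D, H, G, B]
After 5 (swap(1, 7)): [F, B, E, C, D, H, G, A]
After 6 (rotate_left(1, 7, k=2)): [F, C, D, H, G, A, B, E]
After 7 (swap(4, 3)): [F, C, D, G, H, A, B, E]
After 8 (reverse(2, 6)): [F, C, B, A, H, G, D, E]
After 9 (reverse(2, 3)): [F, C, A, B, H, G, D, E]
After 10 (reverse(0, 1)): [C, F, A, B, H, G, D, E]
After 11 (reverse(3, 7)): [C, F, A, E, D, G, H, B]
After 12 (swap(4, 7)): [C, F, A, E, B, G, H, D]
After 13 (swap(7, 3)): [C, F, A, D, B, G, H, E]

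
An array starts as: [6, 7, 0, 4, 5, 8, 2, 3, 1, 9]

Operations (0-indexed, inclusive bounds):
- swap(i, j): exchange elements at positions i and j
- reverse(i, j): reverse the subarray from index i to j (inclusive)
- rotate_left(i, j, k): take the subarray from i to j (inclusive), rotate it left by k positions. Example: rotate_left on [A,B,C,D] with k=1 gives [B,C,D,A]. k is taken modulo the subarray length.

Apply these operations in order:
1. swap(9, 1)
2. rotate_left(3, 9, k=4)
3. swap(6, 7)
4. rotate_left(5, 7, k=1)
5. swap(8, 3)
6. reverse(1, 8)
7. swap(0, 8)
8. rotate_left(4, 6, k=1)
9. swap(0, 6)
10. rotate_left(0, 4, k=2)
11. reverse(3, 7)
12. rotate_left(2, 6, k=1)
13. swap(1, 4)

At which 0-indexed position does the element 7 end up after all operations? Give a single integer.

Answer: 0

Derivation:
After 1 (swap(9, 1)): [6, 9, 0, 4, 5, 8, 2, 3, 1, 7]
After 2 (rotate_left(3, 9, k=4)): [6, 9, 0, 3, 1, 7, 4, 5, 8, 2]
After 3 (swap(6, 7)): [6, 9, 0, 3, 1, 7, 5, 4, 8, 2]
After 4 (rotate_left(5, 7, k=1)): [6, 9, 0, 3, 1, 5, 4, 7, 8, 2]
After 5 (swap(8, 3)): [6, 9, 0, 8, 1, 5, 4, 7, 3, 2]
After 6 (reverse(1, 8)): [6, 3, 7, 4, 5, 1, 8, 0, 9, 2]
After 7 (swap(0, 8)): [9, 3, 7, 4, 5, 1, 8, 0, 6, 2]
After 8 (rotate_left(4, 6, k=1)): [9, 3, 7, 4, 1, 8, 5, 0, 6, 2]
After 9 (swap(0, 6)): [5, 3, 7, 4, 1, 8, 9, 0, 6, 2]
After 10 (rotate_left(0, 4, k=2)): [7, 4, 1, 5, 3, 8, 9, 0, 6, 2]
After 11 (reverse(3, 7)): [7, 4, 1, 0, 9, 8, 3, 5, 6, 2]
After 12 (rotate_left(2, 6, k=1)): [7, 4, 0, 9, 8, 3, 1, 5, 6, 2]
After 13 (swap(1, 4)): [7, 8, 0, 9, 4, 3, 1, 5, 6, 2]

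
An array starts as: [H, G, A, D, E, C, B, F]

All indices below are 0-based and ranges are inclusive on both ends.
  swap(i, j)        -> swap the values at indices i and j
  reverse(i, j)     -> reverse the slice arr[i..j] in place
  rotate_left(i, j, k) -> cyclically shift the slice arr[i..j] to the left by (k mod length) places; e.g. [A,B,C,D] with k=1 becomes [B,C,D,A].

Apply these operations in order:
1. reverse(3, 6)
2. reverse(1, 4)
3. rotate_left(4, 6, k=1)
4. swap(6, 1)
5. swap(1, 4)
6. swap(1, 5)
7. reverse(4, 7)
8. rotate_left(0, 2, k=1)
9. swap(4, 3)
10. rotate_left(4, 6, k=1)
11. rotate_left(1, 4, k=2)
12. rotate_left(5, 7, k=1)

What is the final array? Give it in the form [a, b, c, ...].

After 1 (reverse(3, 6)): [H, G, A, B, C, E, D, F]
After 2 (reverse(1, 4)): [H, C, B, A, G, E, D, F]
After 3 (rotate_left(4, 6, k=1)): [H, C, B, A, E, D, G, F]
After 4 (swap(6, 1)): [H, G, B, A, E, D, C, F]
After 5 (swap(1, 4)): [H, E, B, A, G, D, C, F]
After 6 (swap(1, 5)): [H, D, B, A, G, E, C, F]
After 7 (reverse(4, 7)): [H, D, B, A, F, C, E, G]
After 8 (rotate_left(0, 2, k=1)): [D, B, H, A, F, C, E, G]
After 9 (swap(4, 3)): [D, B, H, F, A, C, E, G]
After 10 (rotate_left(4, 6, k=1)): [D, B, H, F, C, E, A, G]
After 11 (rotate_left(1, 4, k=2)): [D, F, C, B, H, E, A, G]
After 12 (rotate_left(5, 7, k=1)): [D, F, C, B, H, A, G, E]

Answer: [D, F, C, B, H, A, G, E]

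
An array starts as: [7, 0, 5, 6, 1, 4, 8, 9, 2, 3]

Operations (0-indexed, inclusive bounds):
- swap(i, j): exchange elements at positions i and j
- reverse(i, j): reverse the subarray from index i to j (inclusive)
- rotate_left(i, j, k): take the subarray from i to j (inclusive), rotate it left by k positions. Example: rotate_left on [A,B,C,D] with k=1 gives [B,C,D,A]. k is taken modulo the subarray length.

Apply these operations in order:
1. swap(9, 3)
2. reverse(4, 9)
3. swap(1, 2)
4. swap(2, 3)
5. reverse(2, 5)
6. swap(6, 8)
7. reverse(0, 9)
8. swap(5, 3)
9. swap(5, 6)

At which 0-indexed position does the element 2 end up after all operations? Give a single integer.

Answer: 7

Derivation:
After 1 (swap(9, 3)): [7, 0, 5, 3, 1, 4, 8, 9, 2, 6]
After 2 (reverse(4, 9)): [7, 0, 5, 3, 6, 2, 9, 8, 4, 1]
After 3 (swap(1, 2)): [7, 5, 0, 3, 6, 2, 9, 8, 4, 1]
After 4 (swap(2, 3)): [7, 5, 3, 0, 6, 2, 9, 8, 4, 1]
After 5 (reverse(2, 5)): [7, 5, 2, 6, 0, 3, 9, 8, 4, 1]
After 6 (swap(6, 8)): [7, 5, 2, 6, 0, 3, 4, 8, 9, 1]
After 7 (reverse(0, 9)): [1, 9, 8, 4, 3, 0, 6, 2, 5, 7]
After 8 (swap(5, 3)): [1, 9, 8, 0, 3, 4, 6, 2, 5, 7]
After 9 (swap(5, 6)): [1, 9, 8, 0, 3, 6, 4, 2, 5, 7]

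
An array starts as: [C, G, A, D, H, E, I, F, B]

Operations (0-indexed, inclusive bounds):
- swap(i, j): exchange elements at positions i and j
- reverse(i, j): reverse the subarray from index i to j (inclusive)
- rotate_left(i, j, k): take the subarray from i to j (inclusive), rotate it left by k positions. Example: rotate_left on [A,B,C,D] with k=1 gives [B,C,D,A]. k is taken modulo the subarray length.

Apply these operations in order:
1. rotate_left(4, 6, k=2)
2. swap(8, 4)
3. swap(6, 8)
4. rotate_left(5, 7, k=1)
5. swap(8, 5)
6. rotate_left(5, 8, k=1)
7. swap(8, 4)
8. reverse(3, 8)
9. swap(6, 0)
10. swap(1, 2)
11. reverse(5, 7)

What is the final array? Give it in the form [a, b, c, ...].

Answer: [F, A, G, B, I, E, C, H, D]

Derivation:
After 1 (rotate_left(4, 6, k=2)): [C, G, A, D, I, H, E, F, B]
After 2 (swap(8, 4)): [C, G, A, D, B, H, E, F, I]
After 3 (swap(6, 8)): [C, G, A, D, B, H, I, F, E]
After 4 (rotate_left(5, 7, k=1)): [C, G, A, D, B, I, F, H, E]
After 5 (swap(8, 5)): [C, G, A, D, B, E, F, H, I]
After 6 (rotate_left(5, 8, k=1)): [C, G, A, D, B, F, H, I, E]
After 7 (swap(8, 4)): [C, G, A, D, E, F, H, I, B]
After 8 (reverse(3, 8)): [C, G, A, B, I, H, F, E, D]
After 9 (swap(6, 0)): [F, G, A, B, I, H, C, E, D]
After 10 (swap(1, 2)): [F, A, G, B, I, H, C, E, D]
After 11 (reverse(5, 7)): [F, A, G, B, I, E, C, H, D]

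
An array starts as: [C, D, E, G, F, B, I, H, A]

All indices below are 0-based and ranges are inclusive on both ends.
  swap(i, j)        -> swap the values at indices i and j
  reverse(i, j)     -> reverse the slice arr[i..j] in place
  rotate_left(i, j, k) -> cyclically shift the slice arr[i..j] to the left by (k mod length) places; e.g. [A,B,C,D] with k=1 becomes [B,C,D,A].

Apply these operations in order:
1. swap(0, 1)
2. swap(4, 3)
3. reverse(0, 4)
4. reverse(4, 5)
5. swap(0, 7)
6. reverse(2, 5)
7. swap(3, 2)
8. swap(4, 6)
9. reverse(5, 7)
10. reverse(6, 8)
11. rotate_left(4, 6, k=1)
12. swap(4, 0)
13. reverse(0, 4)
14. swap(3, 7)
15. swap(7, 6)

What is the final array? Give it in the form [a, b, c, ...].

Answer: [H, D, B, E, G, A, F, I, C]

Derivation:
After 1 (swap(0, 1)): [D, C, E, G, F, B, I, H, A]
After 2 (swap(4, 3)): [D, C, E, F, G, B, I, H, A]
After 3 (reverse(0, 4)): [G, F, E, C, D, B, I, H, A]
After 4 (reverse(4, 5)): [G, F, E, C, B, D, I, H, A]
After 5 (swap(0, 7)): [H, F, E, C, B, D, I, G, A]
After 6 (reverse(2, 5)): [H, F, D, B, C, E, I, G, A]
After 7 (swap(3, 2)): [H, F, B, D, C, E, I, G, A]
After 8 (swap(4, 6)): [H, F, B, D, I, E, C, G, A]
After 9 (reverse(5, 7)): [H, F, B, D, I, G, C, E, A]
After 10 (reverse(6, 8)): [H, F, B, D, I, G, A, E, C]
After 11 (rotate_left(4, 6, k=1)): [H, F, B, D, G, A, I, E, C]
After 12 (swap(4, 0)): [G, F, B, D, H, A, I, E, C]
After 13 (reverse(0, 4)): [H, D, B, F, G, A, I, E, C]
After 14 (swap(3, 7)): [H, D, B, E, G, A, I, F, C]
After 15 (swap(7, 6)): [H, D, B, E, G, A, F, I, C]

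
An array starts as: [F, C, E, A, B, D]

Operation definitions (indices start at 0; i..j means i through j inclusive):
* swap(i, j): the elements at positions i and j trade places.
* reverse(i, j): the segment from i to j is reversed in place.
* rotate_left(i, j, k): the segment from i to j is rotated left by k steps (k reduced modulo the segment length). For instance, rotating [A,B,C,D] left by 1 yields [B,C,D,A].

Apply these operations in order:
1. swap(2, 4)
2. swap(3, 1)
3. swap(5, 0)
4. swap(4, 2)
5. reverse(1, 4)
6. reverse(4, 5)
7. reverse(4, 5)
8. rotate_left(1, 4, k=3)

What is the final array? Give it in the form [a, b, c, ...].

After 1 (swap(2, 4)): [F, C, B, A, E, D]
After 2 (swap(3, 1)): [F, A, B, C, E, D]
After 3 (swap(5, 0)): [D, A, B, C, E, F]
After 4 (swap(4, 2)): [D, A, E, C, B, F]
After 5 (reverse(1, 4)): [D, B, C, E, A, F]
After 6 (reverse(4, 5)): [D, B, C, E, F, A]
After 7 (reverse(4, 5)): [D, B, C, E, A, F]
After 8 (rotate_left(1, 4, k=3)): [D, A, B, C, E, F]

Answer: [D, A, B, C, E, F]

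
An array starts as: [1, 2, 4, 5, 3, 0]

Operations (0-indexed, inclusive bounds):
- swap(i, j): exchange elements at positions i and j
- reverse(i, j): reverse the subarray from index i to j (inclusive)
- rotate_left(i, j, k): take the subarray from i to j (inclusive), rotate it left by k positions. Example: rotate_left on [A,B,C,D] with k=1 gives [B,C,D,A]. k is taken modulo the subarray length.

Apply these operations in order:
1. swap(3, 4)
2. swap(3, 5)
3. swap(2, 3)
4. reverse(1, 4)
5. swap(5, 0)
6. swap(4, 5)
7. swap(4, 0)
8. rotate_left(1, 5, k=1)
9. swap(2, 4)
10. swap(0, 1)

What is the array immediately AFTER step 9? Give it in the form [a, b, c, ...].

After 1 (swap(3, 4)): [1, 2, 4, 3, 5, 0]
After 2 (swap(3, 5)): [1, 2, 4, 0, 5, 3]
After 3 (swap(2, 3)): [1, 2, 0, 4, 5, 3]
After 4 (reverse(1, 4)): [1, 5, 4, 0, 2, 3]
After 5 (swap(5, 0)): [3, 5, 4, 0, 2, 1]
After 6 (swap(4, 5)): [3, 5, 4, 0, 1, 2]
After 7 (swap(4, 0)): [1, 5, 4, 0, 3, 2]
After 8 (rotate_left(1, 5, k=1)): [1, 4, 0, 3, 2, 5]
After 9 (swap(2, 4)): [1, 4, 2, 3, 0, 5]

Answer: [1, 4, 2, 3, 0, 5]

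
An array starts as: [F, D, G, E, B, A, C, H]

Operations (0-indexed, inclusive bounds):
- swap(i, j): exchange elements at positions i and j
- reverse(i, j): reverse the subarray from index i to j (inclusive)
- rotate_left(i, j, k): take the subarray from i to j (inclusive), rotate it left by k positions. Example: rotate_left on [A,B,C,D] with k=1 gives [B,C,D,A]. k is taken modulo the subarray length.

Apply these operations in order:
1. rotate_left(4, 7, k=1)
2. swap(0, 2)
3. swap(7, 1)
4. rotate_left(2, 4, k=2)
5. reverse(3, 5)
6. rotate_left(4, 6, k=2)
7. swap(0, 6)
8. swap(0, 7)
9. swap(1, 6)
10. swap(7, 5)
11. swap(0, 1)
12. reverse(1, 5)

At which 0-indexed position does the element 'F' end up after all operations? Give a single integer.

Answer: 1

Derivation:
After 1 (rotate_left(4, 7, k=1)): [F, D, G, E, A, C, H, B]
After 2 (swap(0, 2)): [G, D, F, E, A, C, H, B]
After 3 (swap(7, 1)): [G, B, F, E, A, C, H, D]
After 4 (rotate_left(2, 4, k=2)): [G, B, A, F, E, C, H, D]
After 5 (reverse(3, 5)): [G, B, A, C, E, F, H, D]
After 6 (rotate_left(4, 6, k=2)): [G, B, A, C, H, E, F, D]
After 7 (swap(0, 6)): [F, B, A, C, H, E, G, D]
After 8 (swap(0, 7)): [D, B, A, C, H, E, G, F]
After 9 (swap(1, 6)): [D, G, A, C, H, E, B, F]
After 10 (swap(7, 5)): [D, G, A, C, H, F, B, E]
After 11 (swap(0, 1)): [G, D, A, C, H, F, B, E]
After 12 (reverse(1, 5)): [G, F, H, C, A, D, B, E]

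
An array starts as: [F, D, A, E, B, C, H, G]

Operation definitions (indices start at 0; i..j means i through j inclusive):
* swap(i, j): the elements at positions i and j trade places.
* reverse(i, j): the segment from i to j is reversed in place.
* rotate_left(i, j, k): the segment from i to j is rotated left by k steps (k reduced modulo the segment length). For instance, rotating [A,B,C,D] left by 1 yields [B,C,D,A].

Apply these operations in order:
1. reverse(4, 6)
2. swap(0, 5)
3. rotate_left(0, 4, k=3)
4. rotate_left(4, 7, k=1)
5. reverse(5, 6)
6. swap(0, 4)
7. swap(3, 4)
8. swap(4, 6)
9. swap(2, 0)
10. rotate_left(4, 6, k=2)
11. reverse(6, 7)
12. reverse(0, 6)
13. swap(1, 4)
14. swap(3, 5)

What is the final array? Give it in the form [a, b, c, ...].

Answer: [A, F, D, H, B, E, C, G]

Derivation:
After 1 (reverse(4, 6)): [F, D, A, E, H, C, B, G]
After 2 (swap(0, 5)): [C, D, A, E, H, F, B, G]
After 3 (rotate_left(0, 4, k=3)): [E, H, C, D, A, F, B, G]
After 4 (rotate_left(4, 7, k=1)): [E, H, C, D, F, B, G, A]
After 5 (reverse(5, 6)): [E, H, C, D, F, G, B, A]
After 6 (swap(0, 4)): [F, H, C, D, E, G, B, A]
After 7 (swap(3, 4)): [F, H, C, E, D, G, B, A]
After 8 (swap(4, 6)): [F, H, C, E, B, G, D, A]
After 9 (swap(2, 0)): [C, H, F, E, B, G, D, A]
After 10 (rotate_left(4, 6, k=2)): [C, H, F, E, D, B, G, A]
After 11 (reverse(6, 7)): [C, H, F, E, D, B, A, G]
After 12 (reverse(0, 6)): [A, B, D, E, F, H, C, G]
After 13 (swap(1, 4)): [A, F, D, E, B, H, C, G]
After 14 (swap(3, 5)): [A, F, D, H, B, E, C, G]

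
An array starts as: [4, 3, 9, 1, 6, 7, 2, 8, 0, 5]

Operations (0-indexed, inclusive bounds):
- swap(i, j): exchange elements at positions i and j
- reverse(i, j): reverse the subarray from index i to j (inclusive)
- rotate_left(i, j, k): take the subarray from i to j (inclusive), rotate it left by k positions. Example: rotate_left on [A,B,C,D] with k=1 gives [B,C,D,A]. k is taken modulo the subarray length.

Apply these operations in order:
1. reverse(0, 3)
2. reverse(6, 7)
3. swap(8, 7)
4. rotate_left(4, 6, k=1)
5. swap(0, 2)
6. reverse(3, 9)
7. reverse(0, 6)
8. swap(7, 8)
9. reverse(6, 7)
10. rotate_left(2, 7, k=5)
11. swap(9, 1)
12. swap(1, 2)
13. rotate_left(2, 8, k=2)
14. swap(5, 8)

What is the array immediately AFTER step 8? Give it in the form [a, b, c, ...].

Answer: [6, 0, 2, 5, 1, 9, 3, 7, 8, 4]

Derivation:
After 1 (reverse(0, 3)): [1, 9, 3, 4, 6, 7, 2, 8, 0, 5]
After 2 (reverse(6, 7)): [1, 9, 3, 4, 6, 7, 8, 2, 0, 5]
After 3 (swap(8, 7)): [1, 9, 3, 4, 6, 7, 8, 0, 2, 5]
After 4 (rotate_left(4, 6, k=1)): [1, 9, 3, 4, 7, 8, 6, 0, 2, 5]
After 5 (swap(0, 2)): [3, 9, 1, 4, 7, 8, 6, 0, 2, 5]
After 6 (reverse(3, 9)): [3, 9, 1, 5, 2, 0, 6, 8, 7, 4]
After 7 (reverse(0, 6)): [6, 0, 2, 5, 1, 9, 3, 8, 7, 4]
After 8 (swap(7, 8)): [6, 0, 2, 5, 1, 9, 3, 7, 8, 4]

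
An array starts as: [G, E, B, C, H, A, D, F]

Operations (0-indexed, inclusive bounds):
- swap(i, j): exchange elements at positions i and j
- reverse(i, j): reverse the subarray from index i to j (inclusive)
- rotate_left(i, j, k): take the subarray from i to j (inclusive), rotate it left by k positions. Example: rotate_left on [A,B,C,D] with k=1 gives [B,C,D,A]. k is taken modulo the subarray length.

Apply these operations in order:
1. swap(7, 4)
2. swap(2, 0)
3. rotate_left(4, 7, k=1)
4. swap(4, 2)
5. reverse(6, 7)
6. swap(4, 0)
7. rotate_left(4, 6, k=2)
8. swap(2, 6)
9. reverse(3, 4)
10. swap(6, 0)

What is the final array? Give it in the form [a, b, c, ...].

After 1 (swap(7, 4)): [G, E, B, C, F, A, D, H]
After 2 (swap(2, 0)): [B, E, G, C, F, A, D, H]
After 3 (rotate_left(4, 7, k=1)): [B, E, G, C, A, D, H, F]
After 4 (swap(4, 2)): [B, E, A, C, G, D, H, F]
After 5 (reverse(6, 7)): [B, E, A, C, G, D, F, H]
After 6 (swap(4, 0)): [G, E, A, C, B, D, F, H]
After 7 (rotate_left(4, 6, k=2)): [G, E, A, C, F, B, D, H]
After 8 (swap(2, 6)): [G, E, D, C, F, B, A, H]
After 9 (reverse(3, 4)): [G, E, D, F, C, B, A, H]
After 10 (swap(6, 0)): [A, E, D, F, C, B, G, H]

Answer: [A, E, D, F, C, B, G, H]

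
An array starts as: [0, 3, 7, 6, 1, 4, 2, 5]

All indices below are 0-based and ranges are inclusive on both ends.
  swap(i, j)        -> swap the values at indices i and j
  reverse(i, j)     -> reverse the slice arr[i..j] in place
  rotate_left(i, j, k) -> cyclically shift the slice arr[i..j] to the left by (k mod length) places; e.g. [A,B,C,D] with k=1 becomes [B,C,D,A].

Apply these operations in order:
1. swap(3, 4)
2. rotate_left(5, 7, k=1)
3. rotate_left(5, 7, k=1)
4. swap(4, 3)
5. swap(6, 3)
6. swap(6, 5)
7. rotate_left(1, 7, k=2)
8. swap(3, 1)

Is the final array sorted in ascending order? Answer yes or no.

Answer: no

Derivation:
After 1 (swap(3, 4)): [0, 3, 7, 1, 6, 4, 2, 5]
After 2 (rotate_left(5, 7, k=1)): [0, 3, 7, 1, 6, 2, 5, 4]
After 3 (rotate_left(5, 7, k=1)): [0, 3, 7, 1, 6, 5, 4, 2]
After 4 (swap(4, 3)): [0, 3, 7, 6, 1, 5, 4, 2]
After 5 (swap(6, 3)): [0, 3, 7, 4, 1, 5, 6, 2]
After 6 (swap(6, 5)): [0, 3, 7, 4, 1, 6, 5, 2]
After 7 (rotate_left(1, 7, k=2)): [0, 4, 1, 6, 5, 2, 3, 7]
After 8 (swap(3, 1)): [0, 6, 1, 4, 5, 2, 3, 7]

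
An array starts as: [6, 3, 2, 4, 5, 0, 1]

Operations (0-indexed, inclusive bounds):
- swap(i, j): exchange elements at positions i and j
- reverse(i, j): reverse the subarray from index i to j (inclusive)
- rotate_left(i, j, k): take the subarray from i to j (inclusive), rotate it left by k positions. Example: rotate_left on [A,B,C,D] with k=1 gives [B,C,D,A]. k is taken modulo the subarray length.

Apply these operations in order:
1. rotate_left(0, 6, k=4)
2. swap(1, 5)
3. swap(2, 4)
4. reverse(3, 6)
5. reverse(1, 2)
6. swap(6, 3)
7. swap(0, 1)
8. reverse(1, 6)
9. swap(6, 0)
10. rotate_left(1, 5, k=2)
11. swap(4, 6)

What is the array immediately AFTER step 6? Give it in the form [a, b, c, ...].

Answer: [5, 3, 2, 6, 0, 1, 4]

Derivation:
After 1 (rotate_left(0, 6, k=4)): [5, 0, 1, 6, 3, 2, 4]
After 2 (swap(1, 5)): [5, 2, 1, 6, 3, 0, 4]
After 3 (swap(2, 4)): [5, 2, 3, 6, 1, 0, 4]
After 4 (reverse(3, 6)): [5, 2, 3, 4, 0, 1, 6]
After 5 (reverse(1, 2)): [5, 3, 2, 4, 0, 1, 6]
After 6 (swap(6, 3)): [5, 3, 2, 6, 0, 1, 4]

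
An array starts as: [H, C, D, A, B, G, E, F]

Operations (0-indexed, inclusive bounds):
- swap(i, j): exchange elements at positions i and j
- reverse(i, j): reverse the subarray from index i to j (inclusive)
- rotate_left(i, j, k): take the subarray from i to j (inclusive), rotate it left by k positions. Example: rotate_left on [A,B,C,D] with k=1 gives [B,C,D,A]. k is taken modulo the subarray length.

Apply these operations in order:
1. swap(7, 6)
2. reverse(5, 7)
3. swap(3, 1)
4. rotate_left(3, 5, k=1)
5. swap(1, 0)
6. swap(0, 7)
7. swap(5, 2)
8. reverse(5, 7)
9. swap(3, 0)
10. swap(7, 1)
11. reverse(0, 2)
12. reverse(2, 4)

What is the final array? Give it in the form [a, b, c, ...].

Answer: [C, D, E, G, B, A, F, H]

Derivation:
After 1 (swap(7, 6)): [H, C, D, A, B, G, F, E]
After 2 (reverse(5, 7)): [H, C, D, A, B, E, F, G]
After 3 (swap(3, 1)): [H, A, D, C, B, E, F, G]
After 4 (rotate_left(3, 5, k=1)): [H, A, D, B, E, C, F, G]
After 5 (swap(1, 0)): [A, H, D, B, E, C, F, G]
After 6 (swap(0, 7)): [G, H, D, B, E, C, F, A]
After 7 (swap(5, 2)): [G, H, C, B, E, D, F, A]
After 8 (reverse(5, 7)): [G, H, C, B, E, A, F, D]
After 9 (swap(3, 0)): [B, H, C, G, E, A, F, D]
After 10 (swap(7, 1)): [B, D, C, G, E, A, F, H]
After 11 (reverse(0, 2)): [C, D, B, G, E, A, F, H]
After 12 (reverse(2, 4)): [C, D, E, G, B, A, F, H]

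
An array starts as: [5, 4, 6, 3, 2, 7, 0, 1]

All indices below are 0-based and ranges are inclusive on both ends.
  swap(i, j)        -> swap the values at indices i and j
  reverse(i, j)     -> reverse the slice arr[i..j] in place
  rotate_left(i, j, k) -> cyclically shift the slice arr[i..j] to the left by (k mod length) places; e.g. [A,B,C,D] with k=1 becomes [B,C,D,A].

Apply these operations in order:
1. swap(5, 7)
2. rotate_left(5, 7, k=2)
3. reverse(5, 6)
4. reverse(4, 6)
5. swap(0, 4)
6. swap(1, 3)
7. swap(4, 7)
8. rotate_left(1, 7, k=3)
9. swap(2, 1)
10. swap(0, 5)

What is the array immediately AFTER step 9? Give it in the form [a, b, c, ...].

After 1 (swap(5, 7)): [5, 4, 6, 3, 2, 1, 0, 7]
After 2 (rotate_left(5, 7, k=2)): [5, 4, 6, 3, 2, 7, 1, 0]
After 3 (reverse(5, 6)): [5, 4, 6, 3, 2, 1, 7, 0]
After 4 (reverse(4, 6)): [5, 4, 6, 3, 7, 1, 2, 0]
After 5 (swap(0, 4)): [7, 4, 6, 3, 5, 1, 2, 0]
After 6 (swap(1, 3)): [7, 3, 6, 4, 5, 1, 2, 0]
After 7 (swap(4, 7)): [7, 3, 6, 4, 0, 1, 2, 5]
After 8 (rotate_left(1, 7, k=3)): [7, 0, 1, 2, 5, 3, 6, 4]
After 9 (swap(2, 1)): [7, 1, 0, 2, 5, 3, 6, 4]

Answer: [7, 1, 0, 2, 5, 3, 6, 4]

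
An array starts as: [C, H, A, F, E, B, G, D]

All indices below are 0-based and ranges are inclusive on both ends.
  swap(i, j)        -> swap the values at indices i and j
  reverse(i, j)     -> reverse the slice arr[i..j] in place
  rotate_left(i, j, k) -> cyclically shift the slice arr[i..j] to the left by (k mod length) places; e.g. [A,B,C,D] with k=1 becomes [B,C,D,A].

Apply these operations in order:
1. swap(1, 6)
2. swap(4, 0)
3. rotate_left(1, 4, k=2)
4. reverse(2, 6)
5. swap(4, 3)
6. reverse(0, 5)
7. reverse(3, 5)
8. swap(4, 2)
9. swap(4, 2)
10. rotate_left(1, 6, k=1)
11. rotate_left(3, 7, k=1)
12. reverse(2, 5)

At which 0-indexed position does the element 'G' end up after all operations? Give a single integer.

Answer: 0

Derivation:
After 1 (swap(1, 6)): [C, G, A, F, E, B, H, D]
After 2 (swap(4, 0)): [E, G, A, F, C, B, H, D]
After 3 (rotate_left(1, 4, k=2)): [E, F, C, G, A, B, H, D]
After 4 (reverse(2, 6)): [E, F, H, B, A, G, C, D]
After 5 (swap(4, 3)): [E, F, H, A, B, G, C, D]
After 6 (reverse(0, 5)): [G, B, A, H, F, E, C, D]
After 7 (reverse(3, 5)): [G, B, A, E, F, H, C, D]
After 8 (swap(4, 2)): [G, B, F, E, A, H, C, D]
After 9 (swap(4, 2)): [G, B, A, E, F, H, C, D]
After 10 (rotate_left(1, 6, k=1)): [G, A, E, F, H, C, B, D]
After 11 (rotate_left(3, 7, k=1)): [G, A, E, H, C, B, D, F]
After 12 (reverse(2, 5)): [G, A, B, C, H, E, D, F]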